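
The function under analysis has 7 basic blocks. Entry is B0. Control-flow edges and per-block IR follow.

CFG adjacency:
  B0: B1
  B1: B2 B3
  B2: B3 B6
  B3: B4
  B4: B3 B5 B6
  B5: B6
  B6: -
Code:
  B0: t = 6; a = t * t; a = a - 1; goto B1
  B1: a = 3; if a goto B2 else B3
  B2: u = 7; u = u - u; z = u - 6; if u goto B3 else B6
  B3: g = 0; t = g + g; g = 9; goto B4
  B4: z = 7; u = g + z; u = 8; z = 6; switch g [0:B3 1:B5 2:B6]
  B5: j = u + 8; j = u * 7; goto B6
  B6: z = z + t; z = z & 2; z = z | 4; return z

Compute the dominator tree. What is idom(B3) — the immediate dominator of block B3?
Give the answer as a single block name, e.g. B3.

idom tree: B1←B0 B2←B1 B3←B1 B4←B3 B5←B4 B6←B1
Dom at joins:
  B3: preds {B1,B2,B4}: {B0,B1} ∩ {B0,B1,B2} ∩ {B0,B1,B3,B4} = {B0,B1}; idom=B1
  B6: preds {B2,B4,B5}: {B0,B1,B2} ∩ {B0,B1,B3,B4} ∩ {B0,B1,B3,B4,B5} = {B0,B1}; idom=B1

idom(B3) = B1

Answer: B1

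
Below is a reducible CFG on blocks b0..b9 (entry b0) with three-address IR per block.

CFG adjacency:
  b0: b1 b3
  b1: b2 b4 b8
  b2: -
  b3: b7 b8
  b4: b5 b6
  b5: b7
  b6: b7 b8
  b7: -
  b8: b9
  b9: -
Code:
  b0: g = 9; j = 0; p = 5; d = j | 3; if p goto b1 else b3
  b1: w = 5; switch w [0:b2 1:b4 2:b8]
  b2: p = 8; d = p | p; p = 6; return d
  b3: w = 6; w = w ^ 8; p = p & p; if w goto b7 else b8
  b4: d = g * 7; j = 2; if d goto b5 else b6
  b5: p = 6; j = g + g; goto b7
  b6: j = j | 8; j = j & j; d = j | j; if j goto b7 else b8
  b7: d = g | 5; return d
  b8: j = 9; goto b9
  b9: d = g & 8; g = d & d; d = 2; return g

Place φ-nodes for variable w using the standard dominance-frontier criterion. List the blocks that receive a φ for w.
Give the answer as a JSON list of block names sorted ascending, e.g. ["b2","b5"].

Answer: ["b7", "b8"]

Analysis:
idom tree: b1←b0 b2←b1 b3←b0 b4←b1 b5←b4 b6←b4 b7←b0 b8←b0 b9←b8
Dom at joins:
  b7: preds {b3,b5,b6}: {b0,b3} ∩ {b0,b1,b4,b5} ∩ {b0,b1,b4,b6} = {b0}; idom=b0
  b8: preds {b1,b3,b6}: {b0,b1} ∩ {b0,b3} ∩ {b0,b1,b4,b6} = {b0}; idom=b0

Frontier:
  join b7 pred b3: b3 stop@b0
  join b7 pred b5: b5→b4→b1 stop@b0
  join b7 pred b6: b6→b4→b1 stop@b0
  join b8 pred b1: b1 stop@b0
  join b8 pred b3: b3 stop@b0
  join b8 pred b6: b6→b4→b1 stop@b0
  b0 → ∅
  b1 → {b7,b8}
  b2 → ∅
  b3 → {b7,b8}
  b4 → {b7,b8}
  b5 → {b7}
  b6 → {b7,b8}
  b7 → ∅
  b8 → ∅
  b9 → ∅

φ for w: defs {b1,b3}
  DF⁺ = {b7,b8}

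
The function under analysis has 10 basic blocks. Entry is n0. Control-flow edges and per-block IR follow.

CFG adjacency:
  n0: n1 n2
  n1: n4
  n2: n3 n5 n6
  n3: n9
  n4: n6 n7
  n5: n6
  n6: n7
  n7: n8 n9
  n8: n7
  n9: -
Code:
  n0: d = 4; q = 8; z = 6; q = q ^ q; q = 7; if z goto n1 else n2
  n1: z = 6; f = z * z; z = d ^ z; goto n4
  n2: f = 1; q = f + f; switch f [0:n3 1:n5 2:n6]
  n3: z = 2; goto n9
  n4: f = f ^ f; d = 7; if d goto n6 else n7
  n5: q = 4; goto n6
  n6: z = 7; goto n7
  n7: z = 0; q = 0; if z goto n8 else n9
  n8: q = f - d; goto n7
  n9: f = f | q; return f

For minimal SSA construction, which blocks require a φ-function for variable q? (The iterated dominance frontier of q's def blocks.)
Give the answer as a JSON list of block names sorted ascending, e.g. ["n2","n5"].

Answer: ["n6", "n7", "n9"]

Analysis:
idom tree: n1←n0 n2←n0 n3←n2 n4←n1 n5←n2 n6←n0 n7←n0 n8←n7 n9←n0
Dom at joins:
  n6: preds {n2,n4,n5}: {n0,n2} ∩ {n0,n1,n4} ∩ {n0,n2,n5} = {n0}; idom=n0
  n7: preds {n4,n6,n8}: {n0,n1,n4} ∩ {n0,n6} ∩ {n0,n7,n8} = {n0}; idom=n0
  n9: preds {n3,n7}: {n0,n2,n3} ∩ {n0,n7} = {n0}; idom=n0

DF derivation:
  n6←n2: walk n2 to n0
  n6←n4: walk n4→n1 to n0
  n6←n5: walk n5→n2 to n0
  n7←n4: walk n4→n1 to n0
  n7←n6: walk n6 to n0
  n7←n8: walk n8→n7 to n0
  n9←n3: walk n3→n2 to n0
  n9←n7: walk n7 to n0
  n0 → ∅
  n1 → {n6,n7}
  n2 → {n6,n9}
  n3 → {n9}
  n4 → {n6,n7}
  n5 → {n6}
  n6 → {n7}
  n7 → {n7,n9}
  n8 → {n7}
  n9 → ∅

φ for q: defs {n0,n2,n5,n7,n8}
  DF⁺ = {n6,n7,n9}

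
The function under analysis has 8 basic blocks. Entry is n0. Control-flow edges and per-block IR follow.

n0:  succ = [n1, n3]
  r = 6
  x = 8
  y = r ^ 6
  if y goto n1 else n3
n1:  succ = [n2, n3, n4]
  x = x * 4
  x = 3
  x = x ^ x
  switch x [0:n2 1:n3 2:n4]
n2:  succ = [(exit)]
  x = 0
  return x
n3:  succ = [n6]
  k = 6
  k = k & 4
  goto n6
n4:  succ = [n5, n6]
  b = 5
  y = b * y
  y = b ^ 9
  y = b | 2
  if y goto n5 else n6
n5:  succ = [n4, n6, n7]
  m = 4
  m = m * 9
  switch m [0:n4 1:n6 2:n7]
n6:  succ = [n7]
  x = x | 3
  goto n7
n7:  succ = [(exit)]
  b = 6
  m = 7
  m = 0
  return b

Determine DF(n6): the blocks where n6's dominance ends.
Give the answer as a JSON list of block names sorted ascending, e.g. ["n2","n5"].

Answer: ["n7"]

Working:
idom tree: n1←n0 n2←n1 n3←n0 n4←n1 n5←n4 n6←n0 n7←n0
Dom at joins:
  n3: preds {n0,n1}: {n0} ∩ {n0,n1} = {n0}; idom=n0
  n4: preds {n1,n5}: {n0,n1} ∩ {n0,n1,n4,n5} = {n0,n1}; idom=n1
  n6: preds {n3,n4,n5}: {n0,n3} ∩ {n0,n1,n4} ∩ {n0,n1,n4,n5} = {n0}; idom=n0
  n7: preds {n5,n6}: {n0,n1,n4,n5} ∩ {n0,n6} = {n0}; idom=n0

DF derivation:
  n3←n0: walk · to n0
  n3←n1: walk n1 to n0
  n4←n1: walk · to n1
  n4←n5: walk n5→n4 to n1
  n6←n3: walk n3 to n0
  n6←n4: walk n4→n1 to n0
  n6←n5: walk n5→n4→n1 to n0
  n7←n5: walk n5→n4→n1 to n0
  n7←n6: walk n6 to n0
  DF(n0)=∅
  DF(n1)={n3,n6,n7}
  DF(n2)=∅
  DF(n3)={n6}
  DF(n4)={n4,n6,n7}
  DF(n5)={n4,n6,n7}
  DF(n6)={n7}
  DF(n7)=∅

DF(n6) = ["n7"]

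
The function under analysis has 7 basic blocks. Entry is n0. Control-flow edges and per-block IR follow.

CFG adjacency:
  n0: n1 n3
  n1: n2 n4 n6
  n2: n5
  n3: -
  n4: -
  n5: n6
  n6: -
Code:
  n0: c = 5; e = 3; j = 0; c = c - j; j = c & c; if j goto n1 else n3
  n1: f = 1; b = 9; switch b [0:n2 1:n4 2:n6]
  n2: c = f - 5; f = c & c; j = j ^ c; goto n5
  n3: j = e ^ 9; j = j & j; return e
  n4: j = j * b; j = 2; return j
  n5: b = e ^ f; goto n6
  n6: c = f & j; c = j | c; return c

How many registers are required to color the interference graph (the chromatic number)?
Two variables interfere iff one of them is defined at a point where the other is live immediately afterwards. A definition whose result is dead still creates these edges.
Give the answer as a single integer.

Block summaries:
  n0: {c,e,j} / ∅
  n1: {b,f} / ∅
  n2: {c,f,j} / {f,j}
  n3: {j} / {e}
  n4: {j} / {b,j}
  n5: {b} / {e,f}
  n6: {c} / {f,j}

Liveness:
  n0: in=∅ out={e,j}
  n1: in={e,j} out={b,e,f,j}
  n2: in={e,f,j} out={e,f,j}
  n3: in={e} out=∅
  n4: in={b,j} out=∅
  n5: in={e,f,j} out={f,j}
  n6: in={f,j} out=∅

Conflict graph:
  b — {e,f,j}
  c — {e,f,j}
  e — {b,c,f,j}
  f — {b,c,e,j}
  j — {b,c,e,f}

Colouring:
  clique {b,e,f,j} ⇒ need ≥ 4
  assign b→R3 c→R3 e→R0 f→R1 j→R2 — no edge inside a register ⇒ χ ≤ 4
  χ = 4

Answer: 4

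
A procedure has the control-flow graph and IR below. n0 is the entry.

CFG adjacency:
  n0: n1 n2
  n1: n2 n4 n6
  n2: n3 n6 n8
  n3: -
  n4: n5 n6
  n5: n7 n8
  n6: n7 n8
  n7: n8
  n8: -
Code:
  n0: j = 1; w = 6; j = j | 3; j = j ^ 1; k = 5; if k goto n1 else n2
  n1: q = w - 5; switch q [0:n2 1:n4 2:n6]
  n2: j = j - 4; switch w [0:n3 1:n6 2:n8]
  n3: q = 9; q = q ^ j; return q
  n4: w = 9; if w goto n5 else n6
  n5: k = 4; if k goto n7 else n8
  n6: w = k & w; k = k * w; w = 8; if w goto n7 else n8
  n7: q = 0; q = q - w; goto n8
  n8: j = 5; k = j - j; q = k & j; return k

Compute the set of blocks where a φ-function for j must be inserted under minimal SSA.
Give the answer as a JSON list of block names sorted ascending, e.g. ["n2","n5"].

Answer: ["n6", "n7", "n8"]

Working:
idom tree: n1←n0 n2←n0 n3←n2 n4←n1 n5←n4 n6←n0 n7←n0 n8←n0
Dom at joins:
  n2: preds {n0,n1}: {n0} ∩ {n0,n1} = {n0}; idom=n0
  n6: preds {n1,n2,n4}: {n0,n1} ∩ {n0,n2} ∩ {n0,n1,n4} = {n0}; idom=n0
  n7: preds {n5,n6}: {n0,n1,n4,n5} ∩ {n0,n6} = {n0}; idom=n0
  n8: preds {n2,n5,n6,n7}: {n0,n2} ∩ {n0,n1,n4,n5} ∩ {n0,n6} ∩ {n0,n7} = {n0}; idom=n0

DF derivation:
  join n2 pred n0: · stop@n0
  join n2 pred n1: n1 stop@n0
  join n6 pred n1: n1 stop@n0
  join n6 pred n2: n2 stop@n0
  join n6 pred n4: n4→n1 stop@n0
  join n7 pred n5: n5→n4→n1 stop@n0
  join n7 pred n6: n6 stop@n0
  join n8 pred n2: n2 stop@n0
  join n8 pred n5: n5→n4→n1 stop@n0
  join n8 pred n6: n6 stop@n0
  join n8 pred n7: n7 stop@n0
  DF(n0)=∅
  DF(n1)={n2,n6,n7,n8}
  DF(n2)={n6,n8}
  DF(n3)=∅
  DF(n4)={n6,n7,n8}
  DF(n5)={n7,n8}
  DF(n6)={n7,n8}
  DF(n7)={n8}
  DF(n8)=∅

φ for j: defs {n0,n2,n8}
  DF⁺ = {n6,n7,n8}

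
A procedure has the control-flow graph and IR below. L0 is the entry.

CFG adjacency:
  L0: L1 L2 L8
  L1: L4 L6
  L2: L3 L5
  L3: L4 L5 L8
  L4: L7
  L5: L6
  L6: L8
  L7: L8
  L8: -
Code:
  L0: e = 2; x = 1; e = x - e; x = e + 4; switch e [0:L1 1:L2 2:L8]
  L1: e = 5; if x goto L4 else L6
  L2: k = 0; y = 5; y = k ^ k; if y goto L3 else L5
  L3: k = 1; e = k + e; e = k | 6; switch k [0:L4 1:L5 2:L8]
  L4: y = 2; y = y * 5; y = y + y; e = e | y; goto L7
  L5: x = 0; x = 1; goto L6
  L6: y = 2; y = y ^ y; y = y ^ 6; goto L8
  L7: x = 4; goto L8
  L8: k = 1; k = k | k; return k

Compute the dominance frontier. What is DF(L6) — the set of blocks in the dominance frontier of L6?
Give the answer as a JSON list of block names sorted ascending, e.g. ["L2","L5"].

Answer: ["L8"]

Analysis:
idom tree: L1←L0 L2←L0 L3←L2 L4←L0 L5←L2 L6←L0 L7←L4 L8←L0
Dom at joins:
  L4: preds {L1,L3}: {L0,L1} ∩ {L0,L2,L3} = {L0}; idom=L0
  L5: preds {L2,L3}: {L0,L2} ∩ {L0,L2,L3} = {L0,L2}; idom=L2
  L6: preds {L1,L5}: {L0,L1} ∩ {L0,L2,L5} = {L0}; idom=L0
  L8: preds {L0,L3,L6,L7}: {L0} ∩ {L0,L2,L3} ∩ {L0,L6} ∩ {L0,L4,L7} = {L0}; idom=L0

DF walk-up:
  L4←L1: walk L1 to L0
  L4←L3: walk L3→L2 to L0
  L5←L2: walk · to L2
  L5←L3: walk L3 to L2
  L6←L1: walk L1 to L0
  L6←L5: walk L5→L2 to L0
  L8←L0: walk · to L0
  L8←L3: walk L3→L2 to L0
  L8←L6: walk L6 to L0
  L8←L7: walk L7→L4 to L0
  L0 → ∅
  L1 → {L4,L6}
  L2 → {L4,L6,L8}
  L3 → {L4,L5,L8}
  L4 → {L8}
  L5 → {L6}
  L6 → {L8}
  L7 → {L8}
  L8 → ∅

DF(L6) = ["L8"]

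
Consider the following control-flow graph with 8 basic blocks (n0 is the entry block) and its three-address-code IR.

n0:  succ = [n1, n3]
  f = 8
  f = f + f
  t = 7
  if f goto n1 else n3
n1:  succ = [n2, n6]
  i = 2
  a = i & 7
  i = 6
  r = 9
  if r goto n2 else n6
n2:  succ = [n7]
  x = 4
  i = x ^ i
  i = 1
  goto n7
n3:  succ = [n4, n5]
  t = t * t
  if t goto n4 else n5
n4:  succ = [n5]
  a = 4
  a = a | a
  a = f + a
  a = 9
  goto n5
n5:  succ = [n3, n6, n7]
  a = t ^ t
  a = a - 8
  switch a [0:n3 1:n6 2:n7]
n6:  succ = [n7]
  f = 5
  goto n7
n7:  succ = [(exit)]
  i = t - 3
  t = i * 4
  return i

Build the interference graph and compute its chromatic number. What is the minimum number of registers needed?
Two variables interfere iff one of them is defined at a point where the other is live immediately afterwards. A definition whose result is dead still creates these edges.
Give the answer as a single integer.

Answer: 3

Analysis:
Block summaries:
  n0: def={f,t} ue=∅
  n1: def={a,i,r} ue=∅
  n2: def={i,x} ue={i}
  n3: def={t} ue={t}
  n4: def={a} ue={f}
  n5: def={a} ue={t}
  n6: def={f} ue=∅
  n7: def={i,t} ue={t}

Backward fixpoint:
  live n0: ∅→{f,t}
  live n1: {t}→{i,t}
  live n2: {i,t}→{t}
  live n3: {f,t}→{f,t}
  live n4: {f,t}→{f,t}
  live n5: {f,t}→{f,t}
  live n6: {t}→{t}
  live n7: {t}→∅

Conflict graph:
  a — {f,t}
  f — {a,t}
  i — {r,t,x}
  r — {i,t}
  t — {a,f,i,r,x}
  x — {i,t}

Colouring:
  lower bound: {a,f,t} mutually conflict ⇒ χ ≥ 3
  assign a→r1 f→r2 i→r1 r→r2 t→r0 x→r2 — no edge inside a register ⇒ χ ≤ 3
  χ = 3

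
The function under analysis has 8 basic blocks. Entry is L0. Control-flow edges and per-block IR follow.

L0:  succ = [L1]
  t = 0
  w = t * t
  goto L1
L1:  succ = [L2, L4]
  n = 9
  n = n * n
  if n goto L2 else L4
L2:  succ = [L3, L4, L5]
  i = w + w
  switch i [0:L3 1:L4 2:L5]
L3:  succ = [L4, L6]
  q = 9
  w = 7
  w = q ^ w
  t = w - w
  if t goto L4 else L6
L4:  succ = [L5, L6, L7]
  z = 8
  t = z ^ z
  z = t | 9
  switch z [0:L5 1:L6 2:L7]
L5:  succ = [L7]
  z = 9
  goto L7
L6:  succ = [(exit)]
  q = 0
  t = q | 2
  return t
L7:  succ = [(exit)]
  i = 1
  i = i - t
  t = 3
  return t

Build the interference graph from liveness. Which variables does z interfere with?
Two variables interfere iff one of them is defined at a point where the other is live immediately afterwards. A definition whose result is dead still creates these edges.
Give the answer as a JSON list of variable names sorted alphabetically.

Answer: ["t"]

Derivation:
def/use:
  L0: {t,w} / ∅
  L1: {n} / ∅
  L2: {i} / {w}
  L3: {q,t,w} / ∅
  L4: {t,z} / ∅
  L5: {z} / ∅
  L6: {q,t} / ∅
  L7: {i,t} / {t}

Live sets:
  live L0: ∅→{t,w}
  live L1: {t,w}→{t,w}
  live L2: {t,w}→{t}
  live L3: ∅→∅
  live L4: ∅→{t}
  live L5: {t}→{t}
  live L6: ∅→∅
  live L7: {t}→∅

Conflict graph:
  i↔{t}
  n↔{t,w}
  q↔{w}
  t↔{i,n,w,z}
  w↔{n,q,t}
  z↔{t}

N(z) = ["t"]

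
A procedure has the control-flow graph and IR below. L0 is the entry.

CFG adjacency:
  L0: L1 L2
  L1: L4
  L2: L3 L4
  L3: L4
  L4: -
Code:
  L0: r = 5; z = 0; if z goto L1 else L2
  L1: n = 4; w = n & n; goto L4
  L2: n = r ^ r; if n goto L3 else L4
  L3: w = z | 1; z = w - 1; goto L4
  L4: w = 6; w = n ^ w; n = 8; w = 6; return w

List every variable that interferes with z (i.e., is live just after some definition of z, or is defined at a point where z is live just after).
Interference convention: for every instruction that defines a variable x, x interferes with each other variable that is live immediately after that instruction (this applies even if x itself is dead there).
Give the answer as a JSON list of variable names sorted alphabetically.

Per-block:
  L0: def={r,z} ue=∅
  L1: def={n,w} ue=∅
  L2: def={n} ue={r}
  L3: def={w,z} ue={z}
  L4: def={n,w} ue={n}

Backward fixpoint:
  live L0: ∅→{r,z}
  live L1: ∅→{n}
  live L2: {r,z}→{n,z}
  live L3: {n,z}→{n}
  live L4: {n}→∅

Conflict graph:
  n — {w,z}
  r — {z}
  w — {n}
  z — {n,r}

N(z) = ["n", "r"]

Answer: ["n", "r"]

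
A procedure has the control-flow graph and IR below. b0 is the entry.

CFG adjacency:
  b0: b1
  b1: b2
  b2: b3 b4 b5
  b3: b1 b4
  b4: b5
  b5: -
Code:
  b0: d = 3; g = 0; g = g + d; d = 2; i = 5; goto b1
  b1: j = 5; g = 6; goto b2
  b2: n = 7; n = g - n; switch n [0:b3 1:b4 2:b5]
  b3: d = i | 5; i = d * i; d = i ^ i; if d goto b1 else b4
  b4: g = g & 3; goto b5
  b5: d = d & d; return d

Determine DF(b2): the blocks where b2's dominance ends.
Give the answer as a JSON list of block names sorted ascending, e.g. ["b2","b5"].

idom tree: b1←b0 b2←b1 b3←b2 b4←b2 b5←b2
Dom at joins:
  b1: preds {b0,b3}: {b0} ∩ {b0,b1,b2,b3} = {b0}; idom=b0
  b4: preds {b2,b3}: {b0,b1,b2} ∩ {b0,b1,b2,b3} = {b0,b1,b2}; idom=b2
  b5: preds {b2,b4}: {b0,b1,b2} ∩ {b0,b1,b2,b4} = {b0,b1,b2}; idom=b2

DF derivation:
  b1←b0: walk · to b0
  b1←b3: walk b3→b2→b1 to b0
  b4←b2: walk · to b2
  b4←b3: walk b3 to b2
  b5←b2: walk · to b2
  b5←b4: walk b4 to b2
  b0: DF=∅
  b1: DF={b1}
  b2: DF={b1}
  b3: DF={b1,b4}
  b4: DF={b5}
  b5: DF=∅

DF(b2) = ["b1"]

Answer: ["b1"]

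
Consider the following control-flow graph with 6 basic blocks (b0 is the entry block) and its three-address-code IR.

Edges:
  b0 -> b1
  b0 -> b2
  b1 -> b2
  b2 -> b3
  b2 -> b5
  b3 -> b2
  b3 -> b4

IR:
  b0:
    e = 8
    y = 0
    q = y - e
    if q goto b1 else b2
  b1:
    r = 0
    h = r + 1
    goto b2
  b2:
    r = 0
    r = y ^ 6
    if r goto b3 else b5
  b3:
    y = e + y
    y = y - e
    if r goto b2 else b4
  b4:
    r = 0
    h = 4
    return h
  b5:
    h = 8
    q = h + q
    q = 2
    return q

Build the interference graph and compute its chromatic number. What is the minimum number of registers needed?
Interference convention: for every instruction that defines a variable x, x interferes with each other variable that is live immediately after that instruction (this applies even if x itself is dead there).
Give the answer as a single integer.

def/use:
  b0: {e,q,y} / ∅
  b1: {h,r} / ∅
  b2: {r} / {y}
  b3: {y} / {e,r,y}
  b4: {h,r} / ∅
  b5: {h,q} / {q}

Live sets:
  b0 li=∅ lo={e,q,y}
  b1 li={e,q,y} lo={e,q,y}
  b2 li={e,q,y} lo={e,q,r,y}
  b3 li={e,q,r,y} lo={e,q,y}
  b4 li=∅ lo=∅
  b5 li={q} lo=∅

Interference:
  e: {h,q,r,y}
  h: {e,q,y}
  q: {e,h,r,y}
  r: {e,q,y}
  y: {e,h,q,r}

Chromatic number:
  {e,h,q,y} pairwise interfere (4-clique) ⇒ χ ≥ 4
  assign e→r0 h→r3 q→r1 r→r3 y→r2 — no edge inside a register ⇒ χ ≤ 4
  χ = 4

Answer: 4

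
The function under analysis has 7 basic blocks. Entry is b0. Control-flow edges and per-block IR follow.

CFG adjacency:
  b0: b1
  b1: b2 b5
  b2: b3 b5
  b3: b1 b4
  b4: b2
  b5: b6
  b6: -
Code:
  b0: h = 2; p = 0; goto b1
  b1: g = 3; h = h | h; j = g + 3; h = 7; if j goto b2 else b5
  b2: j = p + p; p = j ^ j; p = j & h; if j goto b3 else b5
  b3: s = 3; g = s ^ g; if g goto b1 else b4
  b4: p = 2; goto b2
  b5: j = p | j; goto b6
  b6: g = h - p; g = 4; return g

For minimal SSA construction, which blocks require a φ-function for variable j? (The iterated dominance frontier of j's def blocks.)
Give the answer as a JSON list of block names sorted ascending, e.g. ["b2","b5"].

idom tree: b1←b0 b2←b1 b3←b2 b4←b3 b5←b1 b6←b5
Dom at joins:
  b1: preds {b0,b3}: {b0} ∩ {b0,b1,b2,b3} = {b0}; idom=b0
  b2: preds {b1,b4}: {b0,b1} ∩ {b0,b1,b2,b3,b4} = {b0,b1}; idom=b1
  b5: preds {b1,b2}: {b0,b1} ∩ {b0,b1,b2} = {b0,b1}; idom=b1

Frontier:
  join b1 pred b0: · stop@b0
  join b1 pred b3: b3→b2→b1 stop@b0
  join b2 pred b1: · stop@b1
  join b2 pred b4: b4→b3→b2 stop@b1
  join b5 pred b1: · stop@b1
  join b5 pred b2: b2 stop@b1
  b0: DF=∅
  b1: DF={b1}
  b2: DF={b1,b2,b5}
  b3: DF={b1,b2}
  b4: DF={b2}
  b5: DF=∅
  b6: DF=∅

φ for j: defs {b1,b2,b5}
  DF⁺ = {b1,b2,b5}

Answer: ["b1", "b2", "b5"]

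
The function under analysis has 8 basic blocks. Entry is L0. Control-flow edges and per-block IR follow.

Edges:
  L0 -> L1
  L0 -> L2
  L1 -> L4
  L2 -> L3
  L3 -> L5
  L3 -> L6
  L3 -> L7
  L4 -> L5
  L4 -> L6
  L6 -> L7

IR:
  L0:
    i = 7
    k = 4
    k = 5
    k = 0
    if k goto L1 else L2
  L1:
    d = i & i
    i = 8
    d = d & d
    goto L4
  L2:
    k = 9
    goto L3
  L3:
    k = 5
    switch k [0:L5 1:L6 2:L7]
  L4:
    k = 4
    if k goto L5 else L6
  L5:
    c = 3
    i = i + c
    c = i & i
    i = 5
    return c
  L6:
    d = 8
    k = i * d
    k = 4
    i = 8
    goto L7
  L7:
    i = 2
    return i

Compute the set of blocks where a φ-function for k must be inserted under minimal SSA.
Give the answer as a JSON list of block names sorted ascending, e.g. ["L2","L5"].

Answer: ["L5", "L6", "L7"]

Working:
idom tree: L1←L0 L2←L0 L3←L2 L4←L1 L5←L0 L6←L0 L7←L0
Dom at joins:
  L5: preds {L3,L4}: {L0,L2,L3} ∩ {L0,L1,L4} = {L0}; idom=L0
  L6: preds {L3,L4}: {L0,L2,L3} ∩ {L0,L1,L4} = {L0}; idom=L0
  L7: preds {L3,L6}: {L0,L2,L3} ∩ {L0,L6} = {L0}; idom=L0

DF derivation:
  L5←L3: walk L3→L2 to L0
  L5←L4: walk L4→L1 to L0
  L6←L3: walk L3→L2 to L0
  L6←L4: walk L4→L1 to L0
  L7←L3: walk L3→L2 to L0
  L7←L6: walk L6 to L0
  L0: DF=∅
  L1: DF={L5,L6}
  L2: DF={L5,L6,L7}
  L3: DF={L5,L6,L7}
  L4: DF={L5,L6}
  L5: DF=∅
  L6: DF={L7}
  L7: DF=∅

φ for k: defs {L0,L2,L3,L4,L6}
  DF⁺ = {L5,L6,L7}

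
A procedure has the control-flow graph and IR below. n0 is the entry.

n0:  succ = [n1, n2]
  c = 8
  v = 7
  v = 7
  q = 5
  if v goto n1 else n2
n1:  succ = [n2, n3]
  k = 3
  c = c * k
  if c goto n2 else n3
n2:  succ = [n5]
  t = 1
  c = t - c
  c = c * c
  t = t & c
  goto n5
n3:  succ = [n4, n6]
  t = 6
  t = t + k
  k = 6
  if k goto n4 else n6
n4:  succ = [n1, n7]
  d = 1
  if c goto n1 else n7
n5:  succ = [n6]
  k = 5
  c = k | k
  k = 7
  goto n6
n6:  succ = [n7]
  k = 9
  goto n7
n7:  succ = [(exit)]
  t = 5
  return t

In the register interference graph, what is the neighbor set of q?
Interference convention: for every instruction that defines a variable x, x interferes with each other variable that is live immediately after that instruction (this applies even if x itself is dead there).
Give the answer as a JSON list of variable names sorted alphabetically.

Per-block:
  n0 def {c,q,v} use ∅
  n1 def {c,k} use {c}
  n2 def {c,t} use {c}
  n3 def {k,t} use {k}
  n4 def {d} use {c}
  n5 def {c,k} use ∅
  n6 def {k} use ∅
  n7 def {t} use ∅

Backward fixpoint:
  live n0: ∅→{c}
  live n1: {c}→{c,k}
  live n2: {c}→∅
  live n3: {c,k}→{c}
  live n4: {c}→{c}
  live n5: ∅→∅
  live n6: ∅→∅
  live n7: ∅→∅

Conflict graph:
  c↔{d,k,q,t,v}
  d↔{c}
  k↔{c,t}
  q↔{c,v}
  t↔{c,k}
  v↔{c,q}

N(q) = ["c", "v"]

Answer: ["c", "v"]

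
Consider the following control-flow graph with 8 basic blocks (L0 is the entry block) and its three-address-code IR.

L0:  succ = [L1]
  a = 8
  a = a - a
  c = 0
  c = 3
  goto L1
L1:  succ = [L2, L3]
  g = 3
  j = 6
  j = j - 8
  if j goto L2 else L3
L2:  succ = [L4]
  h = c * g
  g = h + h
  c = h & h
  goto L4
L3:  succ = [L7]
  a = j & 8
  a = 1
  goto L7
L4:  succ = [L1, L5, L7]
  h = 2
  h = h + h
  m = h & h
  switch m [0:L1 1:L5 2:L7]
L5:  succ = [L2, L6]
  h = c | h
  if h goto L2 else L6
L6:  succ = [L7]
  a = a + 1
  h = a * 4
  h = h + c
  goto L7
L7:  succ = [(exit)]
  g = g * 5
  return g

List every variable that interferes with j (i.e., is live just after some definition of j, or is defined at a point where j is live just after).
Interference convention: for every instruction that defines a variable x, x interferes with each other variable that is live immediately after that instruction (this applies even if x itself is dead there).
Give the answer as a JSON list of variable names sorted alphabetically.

Block summaries:
  L0: {a,c} / ∅
  L1: {g,j} / ∅
  L2: {c,g,h} / {c,g}
  L3: {a} / {j}
  L4: {h,m} / ∅
  L5: {h} / {c,h}
  L6: {a,h} / {a,c}
  L7: {g} / {g}

Liveness:
  L0: in=∅ out={a,c}
  L1: in={a,c} out={a,c,g,j}
  L2: in={a,c,g} out={a,c,g}
  L3: in={g,j} out={g}
  L4: in={a,c,g} out={a,c,g,h}
  L5: in={a,c,g,h} out={a,c,g}
  L6: in={a,c,g} out={g}
  L7: in={g} out=∅

Interference:
  a: {c,g,h,j,m}
  c: {a,g,h,j,m}
  g: {a,c,h,j,m}
  h: {a,c,g,m}
  j: {a,c,g}
  m: {a,c,g,h}

N(j) = ["a", "c", "g"]

Answer: ["a", "c", "g"]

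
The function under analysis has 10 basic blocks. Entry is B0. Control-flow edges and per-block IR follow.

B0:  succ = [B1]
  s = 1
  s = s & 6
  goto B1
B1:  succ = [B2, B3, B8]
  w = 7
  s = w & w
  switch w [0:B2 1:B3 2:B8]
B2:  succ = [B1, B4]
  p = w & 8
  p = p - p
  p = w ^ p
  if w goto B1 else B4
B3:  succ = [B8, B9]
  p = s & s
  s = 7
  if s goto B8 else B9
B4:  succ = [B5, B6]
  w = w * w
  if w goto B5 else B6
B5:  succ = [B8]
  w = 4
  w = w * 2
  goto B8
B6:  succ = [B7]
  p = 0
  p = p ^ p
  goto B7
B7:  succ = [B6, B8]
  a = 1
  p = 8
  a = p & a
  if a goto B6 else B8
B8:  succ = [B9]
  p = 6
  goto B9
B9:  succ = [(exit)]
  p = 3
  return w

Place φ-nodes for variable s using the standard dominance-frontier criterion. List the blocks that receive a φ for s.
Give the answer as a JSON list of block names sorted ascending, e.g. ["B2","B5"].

idom tree: B1←B0 B2←B1 B3←B1 B4←B2 B5←B4 B6←B4 B7←B6 B8←B1 B9←B1
Dom∩ at merges:
  B1: preds {B0,B2}: {B0} ∩ {B0,B1,B2} = {B0}; idom=B0
  B6: preds {B4,B7}: {B0,B1,B2,B4} ∩ {B0,B1,B2,B4,B6,B7} = {B0,B1,B2,B4}; idom=B4
  B8: preds {B1,B3,B5,B7}: {B0,B1} ∩ {B0,B1,B3} ∩ {B0,B1,B2,B4,B5} ∩ {B0,B1,B2,B4,B6,B7} = {B0,B1}; idom=B1
  B9: preds {B3,B8}: {B0,B1,B3} ∩ {B0,B1,B8} = {B0,B1}; idom=B1

DF derivation:
  B1←B0: walk · to B0
  B1←B2: walk B2→B1 to B0
  B6←B4: walk · to B4
  B6←B7: walk B7→B6 to B4
  B8←B1: walk · to B1
  B8←B3: walk B3 to B1
  B8←B5: walk B5→B4→B2 to B1
  B8←B7: walk B7→B6→B4→B2 to B1
  B9←B3: walk B3 to B1
  B9←B8: walk B8 to B1
  B0: DF=∅
  B1: DF={B1}
  B2: DF={B1,B8}
  B3: DF={B8,B9}
  B4: DF={B8}
  B5: DF={B8}
  B6: DF={B6,B8}
  B7: DF={B6,B8}
  B8: DF={B9}
  B9: DF=∅

φ for s: defs {B0,B1,B3}
  DF⁺ = {B1,B8,B9}

Answer: ["B1", "B8", "B9"]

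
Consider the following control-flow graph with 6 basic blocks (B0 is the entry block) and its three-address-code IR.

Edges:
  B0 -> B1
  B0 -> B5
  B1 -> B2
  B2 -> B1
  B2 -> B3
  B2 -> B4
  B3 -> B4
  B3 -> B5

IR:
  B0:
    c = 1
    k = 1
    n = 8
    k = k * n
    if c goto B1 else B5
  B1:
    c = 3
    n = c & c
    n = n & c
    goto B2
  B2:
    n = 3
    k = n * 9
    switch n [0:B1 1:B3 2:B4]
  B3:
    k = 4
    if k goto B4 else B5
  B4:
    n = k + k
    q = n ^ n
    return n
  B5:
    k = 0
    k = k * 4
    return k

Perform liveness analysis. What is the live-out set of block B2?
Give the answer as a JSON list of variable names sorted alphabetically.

Answer: ["k"]

Analysis:
Per-block:
  B0: {c,k,n} / ∅
  B1: {c,n} / ∅
  B2: {k,n} / ∅
  B3: {k} / ∅
  B4: {n,q} / {k}
  B5: {k} / ∅

Liveness:
  B0 li=∅ lo=∅
  B1 li=∅ lo=∅
  B2 li=∅ lo={k}
  B3 li=∅ lo={k}
  B4 li={k} lo=∅
  B5 li=∅ lo=∅

live-out(B2) = ["k"]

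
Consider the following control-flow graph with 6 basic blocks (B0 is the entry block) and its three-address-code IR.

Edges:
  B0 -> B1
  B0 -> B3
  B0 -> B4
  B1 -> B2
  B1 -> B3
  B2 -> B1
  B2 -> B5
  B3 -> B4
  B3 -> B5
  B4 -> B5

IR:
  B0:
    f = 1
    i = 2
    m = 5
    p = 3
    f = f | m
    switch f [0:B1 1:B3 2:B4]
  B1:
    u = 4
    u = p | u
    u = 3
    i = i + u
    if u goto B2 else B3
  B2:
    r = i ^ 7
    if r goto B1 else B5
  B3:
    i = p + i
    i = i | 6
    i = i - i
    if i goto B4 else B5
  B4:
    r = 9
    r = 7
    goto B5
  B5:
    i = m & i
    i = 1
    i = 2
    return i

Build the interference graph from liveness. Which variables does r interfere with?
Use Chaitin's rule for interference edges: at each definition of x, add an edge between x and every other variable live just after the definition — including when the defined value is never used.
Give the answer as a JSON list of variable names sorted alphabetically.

Per-block:
  B0 def {f,i,m,p} use ∅
  B1 def {i,u} use {i,p}
  B2 def {r} use {i}
  B3 def {i} use {i,p}
  B4 def {r} use ∅
  B5 def {i} use {i,m}

Liveness:
  live B0: ∅→{i,m,p}
  live B1: {i,m,p}→{i,m,p}
  live B2: {i,m,p}→{i,m,p}
  live B3: {i,m,p}→{i,m}
  live B4: {i,m}→{i,m}
  live B5: {i,m}→∅

Interference:
  f: {i,m,p}
  i: {f,m,p,r,u}
  m: {f,i,p,r,u}
  p: {f,i,m,r,u}
  r: {i,m,p}
  u: {i,m,p}

N(r) = ["i", "m", "p"]

Answer: ["i", "m", "p"]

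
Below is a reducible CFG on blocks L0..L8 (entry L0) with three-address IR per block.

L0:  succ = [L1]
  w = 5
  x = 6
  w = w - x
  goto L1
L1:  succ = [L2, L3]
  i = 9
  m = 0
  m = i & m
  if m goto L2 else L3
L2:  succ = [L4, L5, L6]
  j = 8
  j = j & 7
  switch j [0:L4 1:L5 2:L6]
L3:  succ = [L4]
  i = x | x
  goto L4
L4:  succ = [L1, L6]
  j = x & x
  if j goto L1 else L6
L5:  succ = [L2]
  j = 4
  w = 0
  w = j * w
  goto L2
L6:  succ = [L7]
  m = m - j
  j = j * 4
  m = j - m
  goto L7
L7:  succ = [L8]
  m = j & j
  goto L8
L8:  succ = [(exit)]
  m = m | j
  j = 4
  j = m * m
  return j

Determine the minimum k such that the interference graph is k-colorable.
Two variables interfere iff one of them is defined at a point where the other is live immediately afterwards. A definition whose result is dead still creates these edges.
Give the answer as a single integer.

Answer: 4

Working:
Per-block:
  L0 def {w,x} use ∅
  L1 def {i,m} use ∅
  L2 def {j} use ∅
  L3 def {i} use {x}
  L4 def {j} use {x}
  L5 def {j,w} use ∅
  L6 def {j,m} use {j,m}
  L7 def {m} use {j}
  L8 def {j,m} use {j,m}

Liveness:
  L0 li=∅ lo={x}
  L1 li={x} lo={m,x}
  L2 li={m,x} lo={j,m,x}
  L3 li={m,x} lo={m,x}
  L4 li={m,x} lo={j,m,x}
  L5 li={m,x} lo={m,x}
  L6 li={j,m} lo={j}
  L7 li={j} lo={j,m}
  L8 li={j,m} lo=∅

Interfere edges:
  i↔{m,x}
  j↔{m,w,x}
  m↔{i,j,w,x}
  w↔{j,m,x}
  x↔{i,j,m,w}

Colouring:
  lower bound: {j,m,w,x} mutually conflict ⇒ χ ≥ 4
  assign i→r2 j→r2 m→r0 w→r3 x→r1 — no edge inside a register ⇒ χ ≤ 4
  χ = 4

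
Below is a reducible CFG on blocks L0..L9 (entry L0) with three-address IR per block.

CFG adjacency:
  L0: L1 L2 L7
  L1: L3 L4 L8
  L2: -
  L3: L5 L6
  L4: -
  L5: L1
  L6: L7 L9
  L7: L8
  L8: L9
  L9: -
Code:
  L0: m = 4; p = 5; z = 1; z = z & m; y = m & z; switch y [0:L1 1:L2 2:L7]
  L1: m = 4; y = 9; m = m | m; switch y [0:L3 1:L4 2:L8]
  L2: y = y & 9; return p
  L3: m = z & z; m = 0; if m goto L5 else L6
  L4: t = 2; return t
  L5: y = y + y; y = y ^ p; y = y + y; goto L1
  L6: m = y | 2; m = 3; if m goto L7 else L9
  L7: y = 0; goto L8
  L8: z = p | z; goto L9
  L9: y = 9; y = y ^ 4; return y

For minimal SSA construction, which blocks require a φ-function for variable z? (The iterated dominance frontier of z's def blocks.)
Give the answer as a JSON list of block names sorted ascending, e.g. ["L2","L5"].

idom tree: L1←L0 L2←L0 L3←L1 L4←L1 L5←L3 L6←L3 L7←L0 L8←L0 L9←L0
Dom at joins:
  L1: preds {L0,L5}: {L0} ∩ {L0,L1,L3,L5} = {L0}; idom=L0
  L7: preds {L0,L6}: {L0} ∩ {L0,L1,L3,L6} = {L0}; idom=L0
  L8: preds {L1,L7}: {L0,L1} ∩ {L0,L7} = {L0}; idom=L0
  L9: preds {L6,L8}: {L0,L1,L3,L6} ∩ {L0,L8} = {L0}; idom=L0

DF derivation:
  join L1 pred L0: · stop@L0
  join L1 pred L5: L5→L3→L1 stop@L0
  join L7 pred L0: · stop@L0
  join L7 pred L6: L6→L3→L1 stop@L0
  join L8 pred L1: L1 stop@L0
  join L8 pred L7: L7 stop@L0
  join L9 pred L6: L6→L3→L1 stop@L0
  join L9 pred L8: L8 stop@L0
  DF(L0)=∅
  DF(L1)={L1,L7,L8,L9}
  DF(L2)=∅
  DF(L3)={L1,L7,L9}
  DF(L4)=∅
  DF(L5)={L1}
  DF(L6)={L7,L9}
  DF(L7)={L8}
  DF(L8)={L9}
  DF(L9)=∅

φ for z: defs {L0,L8}
  DF⁺ = {L9}

Answer: ["L9"]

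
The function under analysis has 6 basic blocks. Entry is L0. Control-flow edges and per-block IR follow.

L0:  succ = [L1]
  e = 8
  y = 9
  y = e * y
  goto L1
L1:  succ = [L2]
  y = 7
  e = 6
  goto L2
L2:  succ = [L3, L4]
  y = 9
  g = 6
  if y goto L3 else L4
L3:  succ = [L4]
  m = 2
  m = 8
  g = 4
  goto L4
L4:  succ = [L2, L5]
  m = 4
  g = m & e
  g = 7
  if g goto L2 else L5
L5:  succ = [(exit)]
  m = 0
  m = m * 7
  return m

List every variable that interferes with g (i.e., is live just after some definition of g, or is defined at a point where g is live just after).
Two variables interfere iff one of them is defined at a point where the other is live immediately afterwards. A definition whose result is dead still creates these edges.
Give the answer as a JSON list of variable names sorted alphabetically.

Answer: ["e", "y"]

Working:
Block summaries:
  L0: {e,y} / ∅
  L1: {e,y} / ∅
  L2: {g,y} / ∅
  L3: {g,m} / ∅
  L4: {g,m} / {e}
  L5: {m} / ∅

Backward fixpoint:
  live L0: ∅→∅
  live L1: ∅→{e}
  live L2: {e}→{e}
  live L3: {e}→{e}
  live L4: {e}→{e}
  live L5: ∅→∅

Interfere edges:
  e: {g,m,y}
  g: {e,y}
  m: {e}
  y: {e,g}

N(g) = ["e", "y"]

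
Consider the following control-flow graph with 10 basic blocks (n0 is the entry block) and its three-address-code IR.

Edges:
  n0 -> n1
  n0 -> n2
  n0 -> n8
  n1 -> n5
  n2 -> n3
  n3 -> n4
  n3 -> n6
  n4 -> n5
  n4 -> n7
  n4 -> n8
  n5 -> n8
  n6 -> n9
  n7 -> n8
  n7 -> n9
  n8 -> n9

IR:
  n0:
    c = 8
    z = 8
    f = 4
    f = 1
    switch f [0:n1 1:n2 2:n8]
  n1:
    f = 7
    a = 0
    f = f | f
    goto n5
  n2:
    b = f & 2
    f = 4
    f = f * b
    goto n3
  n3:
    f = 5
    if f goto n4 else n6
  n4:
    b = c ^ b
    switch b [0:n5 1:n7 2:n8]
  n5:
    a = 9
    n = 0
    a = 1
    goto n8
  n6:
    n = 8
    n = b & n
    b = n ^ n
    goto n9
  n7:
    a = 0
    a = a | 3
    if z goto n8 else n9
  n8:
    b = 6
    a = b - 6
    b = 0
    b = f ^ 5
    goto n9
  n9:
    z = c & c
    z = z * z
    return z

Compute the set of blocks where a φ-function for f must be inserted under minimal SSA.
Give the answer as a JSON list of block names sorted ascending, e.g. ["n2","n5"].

Answer: ["n5", "n8", "n9"]

Derivation:
idom tree: n1←n0 n2←n0 n3←n2 n4←n3 n5←n0 n6←n3 n7←n4 n8←n0 n9←n0
Dom∩ at merges:
  n5: preds {n1,n4}: {n0,n1} ∩ {n0,n2,n3,n4} = {n0}; idom=n0
  n8: preds {n0,n4,n5,n7}: {n0} ∩ {n0,n2,n3,n4} ∩ {n0,n5} ∩ {n0,n2,n3,n4,n7} = {n0}; idom=n0
  n9: preds {n6,n7,n8}: {n0,n2,n3,n6} ∩ {n0,n2,n3,n4,n7} ∩ {n0,n8} = {n0}; idom=n0

DF walk-up:
  n5←n1: walk n1 to n0
  n5←n4: walk n4→n3→n2 to n0
  n8←n0: walk · to n0
  n8←n4: walk n4→n3→n2 to n0
  n8←n5: walk n5 to n0
  n8←n7: walk n7→n4→n3→n2 to n0
  n9←n6: walk n6→n3→n2 to n0
  n9←n7: walk n7→n4→n3→n2 to n0
  n9←n8: walk n8 to n0
  n0: DF=∅
  n1: DF={n5}
  n2: DF={n5,n8,n9}
  n3: DF={n5,n8,n9}
  n4: DF={n5,n8,n9}
  n5: DF={n8}
  n6: DF={n9}
  n7: DF={n8,n9}
  n8: DF={n9}
  n9: DF=∅

φ for f: defs {n0,n1,n2,n3}
  DF⁺ = {n5,n8,n9}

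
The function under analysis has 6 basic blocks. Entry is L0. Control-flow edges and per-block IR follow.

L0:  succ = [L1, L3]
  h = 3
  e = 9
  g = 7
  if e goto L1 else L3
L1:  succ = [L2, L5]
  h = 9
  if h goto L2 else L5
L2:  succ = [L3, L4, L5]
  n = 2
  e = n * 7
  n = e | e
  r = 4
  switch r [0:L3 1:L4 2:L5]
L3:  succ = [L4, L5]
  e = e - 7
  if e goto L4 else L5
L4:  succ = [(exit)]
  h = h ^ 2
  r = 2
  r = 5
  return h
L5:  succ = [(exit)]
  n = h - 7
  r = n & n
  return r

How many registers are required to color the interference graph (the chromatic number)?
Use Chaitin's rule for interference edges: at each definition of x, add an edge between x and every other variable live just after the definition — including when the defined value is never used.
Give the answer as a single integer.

Answer: 3

Analysis:
def/use:
  L0: def={e,g,h} ue=∅
  L1: def={h} ue=∅
  L2: def={e,n,r} ue=∅
  L3: def={e} ue={e}
  L4: def={h,r} ue={h}
  L5: def={n,r} ue={h}

Backward fixpoint:
  live L0: ∅→{e,h}
  live L1: ∅→{h}
  live L2: {h}→{e,h}
  live L3: {e,h}→{h}
  live L4: {h}→∅
  live L5: {h}→∅

Conflict graph:
  e: {g,h,n,r}
  g: {e,h}
  h: {e,g,n,r}
  n: {e,h}
  r: {e,h}

Colouring:
  clique {e,g,h} ⇒ need ≥ 3
  assign e→c0 g→c2 h→c1 n→c2 r→c2 — no edge inside a register ⇒ χ ≤ 3
  χ = 3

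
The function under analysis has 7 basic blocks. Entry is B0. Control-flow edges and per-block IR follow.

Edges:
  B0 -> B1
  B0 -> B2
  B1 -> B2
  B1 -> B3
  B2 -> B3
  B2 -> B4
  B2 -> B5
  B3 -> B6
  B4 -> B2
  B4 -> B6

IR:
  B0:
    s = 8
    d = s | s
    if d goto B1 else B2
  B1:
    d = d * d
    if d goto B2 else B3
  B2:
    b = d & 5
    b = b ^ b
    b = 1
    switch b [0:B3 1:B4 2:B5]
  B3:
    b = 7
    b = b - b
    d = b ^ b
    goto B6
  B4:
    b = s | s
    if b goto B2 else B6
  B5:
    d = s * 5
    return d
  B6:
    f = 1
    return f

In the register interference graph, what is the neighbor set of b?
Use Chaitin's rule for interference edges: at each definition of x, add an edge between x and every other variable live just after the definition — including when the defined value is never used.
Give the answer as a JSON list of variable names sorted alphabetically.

Answer: ["d", "s"]

Derivation:
Block summaries:
  B0: {d,s} / ∅
  B1: {d} / {d}
  B2: {b} / {d}
  B3: {b,d} / ∅
  B4: {b} / {s}
  B5: {d} / {s}
  B6: {f} / ∅

Live sets:
  live B0: ∅→{d,s}
  live B1: {d,s}→{d,s}
  live B2: {d,s}→{d,s}
  live B3: ∅→∅
  live B4: {d,s}→{d,s}
  live B5: {s}→∅
  live B6: ∅→∅

Interference:
  b — {d,s}
  d — {b,s}
  f — ∅
  s — {b,d}

N(b) = ["d", "s"]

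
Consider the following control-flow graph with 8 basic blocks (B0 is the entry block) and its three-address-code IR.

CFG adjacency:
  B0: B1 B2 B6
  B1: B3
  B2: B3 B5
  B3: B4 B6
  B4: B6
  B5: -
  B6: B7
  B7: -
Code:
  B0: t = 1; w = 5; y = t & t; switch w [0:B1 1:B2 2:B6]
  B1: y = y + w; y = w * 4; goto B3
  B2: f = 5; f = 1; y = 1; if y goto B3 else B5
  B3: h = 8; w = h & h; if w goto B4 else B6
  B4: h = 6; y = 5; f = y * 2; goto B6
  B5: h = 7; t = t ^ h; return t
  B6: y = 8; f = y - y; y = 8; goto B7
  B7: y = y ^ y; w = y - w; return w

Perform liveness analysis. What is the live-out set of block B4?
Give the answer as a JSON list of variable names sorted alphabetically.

Answer: ["w"]

Working:
Per-block:
  B0: {t,w,y} / ∅
  B1: {y} / {w,y}
  B2: {f,y} / ∅
  B3: {h,w} / ∅
  B4: {f,h,y} / ∅
  B5: {h,t} / {t}
  B6: {f,y} / ∅
  B7: {w,y} / {w,y}

Live sets:
  B0 li=∅ lo={t,w,y}
  B1 li={w,y} lo=∅
  B2 li={t} lo={t}
  B3 li=∅ lo={w}
  B4 li={w} lo={w}
  B5 li={t} lo=∅
  B6 li={w} lo={w,y}
  B7 li={w,y} lo=∅

live-out(B4) = ["w"]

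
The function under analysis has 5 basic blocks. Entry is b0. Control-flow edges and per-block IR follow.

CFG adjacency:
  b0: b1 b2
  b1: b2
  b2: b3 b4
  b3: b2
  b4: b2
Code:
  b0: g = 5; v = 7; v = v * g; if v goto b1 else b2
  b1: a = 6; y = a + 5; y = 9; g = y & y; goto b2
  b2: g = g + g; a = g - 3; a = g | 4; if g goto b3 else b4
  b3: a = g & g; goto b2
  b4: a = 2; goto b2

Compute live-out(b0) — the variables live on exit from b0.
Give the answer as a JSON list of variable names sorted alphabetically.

Block summaries:
  b0 def {g,v} use ∅
  b1 def {a,g,y} use ∅
  b2 def {a,g} use {g}
  b3 def {a} use {g}
  b4 def {a} use ∅

Liveness:
  b0: in=∅ out={g}
  b1: in=∅ out={g}
  b2: in={g} out={g}
  b3: in={g} out={g}
  b4: in={g} out={g}

live-out(b0) = ["g"]

Answer: ["g"]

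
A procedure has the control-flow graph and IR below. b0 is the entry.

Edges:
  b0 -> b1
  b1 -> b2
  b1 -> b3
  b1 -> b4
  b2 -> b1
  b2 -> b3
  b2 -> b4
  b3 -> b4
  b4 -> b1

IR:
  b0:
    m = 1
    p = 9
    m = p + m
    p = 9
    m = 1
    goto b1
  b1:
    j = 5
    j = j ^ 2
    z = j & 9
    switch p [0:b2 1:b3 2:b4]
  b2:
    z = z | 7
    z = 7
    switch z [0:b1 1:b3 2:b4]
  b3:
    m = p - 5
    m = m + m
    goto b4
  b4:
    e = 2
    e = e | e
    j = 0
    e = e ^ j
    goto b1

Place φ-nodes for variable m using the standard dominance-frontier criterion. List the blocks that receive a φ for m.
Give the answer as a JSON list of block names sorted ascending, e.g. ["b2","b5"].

idom tree: b1←b0 b2←b1 b3←b1 b4←b1
Join-block Dom:
  b1: preds {b0,b2,b4}: {b0} ∩ {b0,b1,b2} ∩ {b0,b1,b4} = {b0}; idom=b0
  b3: preds {b1,b2}: {b0,b1} ∩ {b0,b1,b2} = {b0,b1}; idom=b1
  b4: preds {b1,b2,b3}: {b0,b1} ∩ {b0,b1,b2} ∩ {b0,b1,b3} = {b0,b1}; idom=b1

DF derivation:
  join b1 pred b0: · stop@b0
  join b1 pred b2: b2→b1 stop@b0
  join b1 pred b4: b4→b1 stop@b0
  join b3 pred b1: · stop@b1
  join b3 pred b2: b2 stop@b1
  join b4 pred b1: · stop@b1
  join b4 pred b2: b2 stop@b1
  join b4 pred b3: b3 stop@b1
  DF(b0)=∅
  DF(b1)={b1}
  DF(b2)={b1,b3,b4}
  DF(b3)={b4}
  DF(b4)={b1}

φ for m: defs {b0,b3}
  DF⁺ = {b1,b4}

Answer: ["b1", "b4"]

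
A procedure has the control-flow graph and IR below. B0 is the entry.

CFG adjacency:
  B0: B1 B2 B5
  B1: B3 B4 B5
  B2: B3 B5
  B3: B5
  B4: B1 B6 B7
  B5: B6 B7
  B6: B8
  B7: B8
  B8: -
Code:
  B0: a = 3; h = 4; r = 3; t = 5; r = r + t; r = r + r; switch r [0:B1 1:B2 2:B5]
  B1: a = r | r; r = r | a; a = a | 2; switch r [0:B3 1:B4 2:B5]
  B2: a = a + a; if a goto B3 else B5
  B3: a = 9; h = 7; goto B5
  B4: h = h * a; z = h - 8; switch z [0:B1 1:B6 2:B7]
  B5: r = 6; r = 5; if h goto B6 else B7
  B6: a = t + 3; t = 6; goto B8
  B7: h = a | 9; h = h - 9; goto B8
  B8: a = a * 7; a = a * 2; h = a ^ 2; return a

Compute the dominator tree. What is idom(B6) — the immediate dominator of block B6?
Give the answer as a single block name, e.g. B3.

idom tree: B1←B0 B2←B0 B3←B0 B4←B1 B5←B0 B6←B0 B7←B0 B8←B0
Dom∩ at merges:
  B1: preds {B0,B4}: {B0} ∩ {B0,B1,B4} = {B0}; idom=B0
  B3: preds {B1,B2}: {B0,B1} ∩ {B0,B2} = {B0}; idom=B0
  B5: preds {B0,B1,B2,B3}: {B0} ∩ {B0,B1} ∩ {B0,B2} ∩ {B0,B3} = {B0}; idom=B0
  B6: preds {B4,B5}: {B0,B1,B4} ∩ {B0,B5} = {B0}; idom=B0
  B7: preds {B4,B5}: {B0,B1,B4} ∩ {B0,B5} = {B0}; idom=B0
  B8: preds {B6,B7}: {B0,B6} ∩ {B0,B7} = {B0}; idom=B0

idom(B6) = B0

Answer: B0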